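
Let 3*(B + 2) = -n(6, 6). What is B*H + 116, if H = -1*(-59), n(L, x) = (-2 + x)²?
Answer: -950/3 ≈ -316.67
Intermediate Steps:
H = 59
B = -22/3 (B = -2 + (-(-2 + 6)²)/3 = -2 + (-1*4²)/3 = -2 + (-1*16)/3 = -2 + (⅓)*(-16) = -2 - 16/3 = -22/3 ≈ -7.3333)
B*H + 116 = -22/3*59 + 116 = -1298/3 + 116 = -950/3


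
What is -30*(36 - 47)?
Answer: 330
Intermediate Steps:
-30*(36 - 47) = -30*(-11) = 330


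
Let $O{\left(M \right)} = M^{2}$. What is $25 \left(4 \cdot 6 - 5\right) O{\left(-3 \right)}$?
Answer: $4275$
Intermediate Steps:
$25 \left(4 \cdot 6 - 5\right) O{\left(-3 \right)} = 25 \left(4 \cdot 6 - 5\right) \left(-3\right)^{2} = 25 \left(24 - 5\right) 9 = 25 \cdot 19 \cdot 9 = 475 \cdot 9 = 4275$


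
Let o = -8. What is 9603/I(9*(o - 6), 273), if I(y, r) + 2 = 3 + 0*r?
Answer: 9603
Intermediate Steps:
I(y, r) = 1 (I(y, r) = -2 + (3 + 0*r) = -2 + (3 + 0) = -2 + 3 = 1)
9603/I(9*(o - 6), 273) = 9603/1 = 9603*1 = 9603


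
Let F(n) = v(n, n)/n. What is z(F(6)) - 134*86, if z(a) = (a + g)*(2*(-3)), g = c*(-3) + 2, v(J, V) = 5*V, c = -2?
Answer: -11602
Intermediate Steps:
g = 8 (g = -2*(-3) + 2 = 6 + 2 = 8)
F(n) = 5 (F(n) = (5*n)/n = 5)
z(a) = -48 - 6*a (z(a) = (a + 8)*(2*(-3)) = (8 + a)*(-6) = -48 - 6*a)
z(F(6)) - 134*86 = (-48 - 6*5) - 134*86 = (-48 - 30) - 11524 = -78 - 11524 = -11602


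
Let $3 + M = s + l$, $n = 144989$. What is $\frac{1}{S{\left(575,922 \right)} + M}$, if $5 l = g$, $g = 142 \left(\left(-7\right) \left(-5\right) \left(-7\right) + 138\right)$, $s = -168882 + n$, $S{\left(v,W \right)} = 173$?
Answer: $- \frac{5}{133809} \approx -3.7367 \cdot 10^{-5}$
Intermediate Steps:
$s = -23893$ ($s = -168882 + 144989 = -23893$)
$g = -15194$ ($g = 142 \left(35 \left(-7\right) + 138\right) = 142 \left(-245 + 138\right) = 142 \left(-107\right) = -15194$)
$l = - \frac{15194}{5}$ ($l = \frac{1}{5} \left(-15194\right) = - \frac{15194}{5} \approx -3038.8$)
$M = - \frac{134674}{5}$ ($M = -3 - \frac{134659}{5} = - \frac{134674}{5} \approx -26935.0$)
$\frac{1}{S{\left(575,922 \right)} + M} = \frac{1}{173 - \frac{134674}{5}} = \frac{1}{- \frac{133809}{5}} = - \frac{5}{133809}$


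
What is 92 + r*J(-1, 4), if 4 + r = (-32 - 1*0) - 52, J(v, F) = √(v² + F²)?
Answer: 92 - 88*√17 ≈ -270.83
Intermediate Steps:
J(v, F) = √(F² + v²)
r = -88 (r = -4 + ((-32 - 1*0) - 52) = -4 + ((-32 + 0) - 52) = -4 + (-32 - 52) = -4 - 84 = -88)
92 + r*J(-1, 4) = 92 - 88*√(4² + (-1)²) = 92 - 88*√(16 + 1) = 92 - 88*√17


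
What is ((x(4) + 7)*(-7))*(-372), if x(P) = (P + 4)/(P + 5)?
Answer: 61628/3 ≈ 20543.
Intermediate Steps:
x(P) = (4 + P)/(5 + P)
((x(4) + 7)*(-7))*(-372) = (((4 + 4)/(5 + 4) + 7)*(-7))*(-372) = ((8/9 + 7)*(-7))*(-372) = ((71/9)*(-7))*(-372) = -497/9*(-372) = 61628/3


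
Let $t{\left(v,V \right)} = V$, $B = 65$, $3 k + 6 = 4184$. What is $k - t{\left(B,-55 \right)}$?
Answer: $\frac{4343}{3} \approx 1447.7$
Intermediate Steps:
$k = \frac{4178}{3}$ ($k = -2 + \frac{1}{3} \cdot 4184 = -2 + \frac{4184}{3} = \frac{4178}{3} \approx 1392.7$)
$k - t{\left(B,-55 \right)} = \frac{4178}{3} - -55 = \frac{4178}{3} + 55 = \frac{4343}{3}$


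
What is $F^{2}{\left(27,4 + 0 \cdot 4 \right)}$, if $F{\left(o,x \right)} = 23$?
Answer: $529$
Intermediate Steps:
$F^{2}{\left(27,4 + 0 \cdot 4 \right)} = 23^{2} = 529$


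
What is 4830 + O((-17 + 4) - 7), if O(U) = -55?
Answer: 4775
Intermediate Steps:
4830 + O((-17 + 4) - 7) = 4830 - 55 = 4775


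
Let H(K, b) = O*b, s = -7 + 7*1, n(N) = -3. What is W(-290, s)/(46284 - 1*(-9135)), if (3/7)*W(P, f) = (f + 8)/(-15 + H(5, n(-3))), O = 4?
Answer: -8/641277 ≈ -1.2475e-5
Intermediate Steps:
s = 0 (s = -7 + 7 = 0)
H(K, b) = 4*b
W(P, f) = -56/81 - 7*f/81 (W(P, f) = 7*((f + 8)/(-15 + 4*(-3)))/3 = 7*((8 + f)/(-15 - 12))/3 = 7*((8 + f)/(-27))/3 = 7*((8 + f)*(-1/27))/3 = 7*(-8/27 - f/27)/3 = -56/81 - 7*f/81)
W(-290, s)/(46284 - 1*(-9135)) = (-56/81 - 7/81*0)/(46284 - 1*(-9135)) = (-56/81 + 0)/(46284 + 9135) = -56/81/55419 = -56/81*1/55419 = -8/641277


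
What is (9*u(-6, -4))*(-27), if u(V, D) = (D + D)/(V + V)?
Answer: -162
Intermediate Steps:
u(V, D) = D/V (u(V, D) = (2*D)/((2*V)) = (2*D)*(1/(2*V)) = D/V)
(9*u(-6, -4))*(-27) = (9*(-4/(-6)))*(-27) = (9*(-4*(-⅙)))*(-27) = (9*(⅔))*(-27) = 6*(-27) = -162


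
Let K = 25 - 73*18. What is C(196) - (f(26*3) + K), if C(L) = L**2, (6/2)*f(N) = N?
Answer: 39679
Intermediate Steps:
f(N) = N/3
K = -1289 (K = 25 - 1314 = -1289)
C(196) - (f(26*3) + K) = 196**2 - ((26*3)/3 - 1289) = 38416 - ((1/3)*78 - 1289) = 38416 - (26 - 1289) = 38416 - 1*(-1263) = 38416 + 1263 = 39679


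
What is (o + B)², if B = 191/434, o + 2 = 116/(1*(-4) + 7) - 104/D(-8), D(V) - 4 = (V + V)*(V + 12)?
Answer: 7103624089/4708900 ≈ 1508.6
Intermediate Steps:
D(V) = 4 + 2*V*(12 + V) (D(V) = 4 + (V + V)*(V + 12) = 4 + (2*V)*(12 + V) = 4 + 2*V*(12 + V))
o = 192/5 (o = -2 + (116/(1*(-4) + 7) - 104/(4 + 2*(-8)² + 24*(-8))) = -2 + (116/(-4 + 7) - 104/(4 + 2*64 - 192)) = -2 + (116/3 - 104/(4 + 128 - 192)) = -2 + (116*(⅓) - 104/(-60)) = -2 + (116/3 - 104*(-1/60)) = -2 + (116/3 + 26/15) = -2 + 202/5 = 192/5 ≈ 38.400)
B = 191/434 (B = 191*(1/434) = 191/434 ≈ 0.44009)
(o + B)² = (192/5 + 191/434)² = (84283/2170)² = 7103624089/4708900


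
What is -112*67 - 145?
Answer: -7649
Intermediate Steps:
-112*67 - 145 = -7504 - 145 = -7649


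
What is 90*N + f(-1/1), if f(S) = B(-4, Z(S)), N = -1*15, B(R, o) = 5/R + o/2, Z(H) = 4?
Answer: -5397/4 ≈ -1349.3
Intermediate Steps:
B(R, o) = o/2 + 5/R (B(R, o) = 5/R + o*(1/2) = 5/R + o/2 = o/2 + 5/R)
N = -15
f(S) = 3/4 (f(S) = (1/2)*4 + 5/(-4) = 2 + 5*(-1/4) = 2 - 5/4 = 3/4)
90*N + f(-1/1) = 90*(-15) + 3/4 = -1350 + 3/4 = -5397/4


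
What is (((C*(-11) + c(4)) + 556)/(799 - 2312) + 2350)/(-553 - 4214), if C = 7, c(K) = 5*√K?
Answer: -3555061/7212471 ≈ -0.49290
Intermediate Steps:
(((C*(-11) + c(4)) + 556)/(799 - 2312) + 2350)/(-553 - 4214) = (((7*(-11) + 5*√4) + 556)/(799 - 2312) + 2350)/(-553 - 4214) = (((-77 + 5*2) + 556)/(-1513) + 2350)/(-4767) = (((-77 + 10) + 556)*(-1/1513) + 2350)*(-1/4767) = ((-67 + 556)*(-1/1513) + 2350)*(-1/4767) = (489*(-1/1513) + 2350)*(-1/4767) = (-489/1513 + 2350)*(-1/4767) = (3555061/1513)*(-1/4767) = -3555061/7212471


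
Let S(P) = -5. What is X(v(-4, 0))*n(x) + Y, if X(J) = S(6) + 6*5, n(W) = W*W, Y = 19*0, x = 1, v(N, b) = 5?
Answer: 25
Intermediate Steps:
Y = 0
n(W) = W**2
X(J) = 25 (X(J) = -5 + 6*5 = -5 + 30 = 25)
X(v(-4, 0))*n(x) + Y = 25*1**2 + 0 = 25*1 + 0 = 25 + 0 = 25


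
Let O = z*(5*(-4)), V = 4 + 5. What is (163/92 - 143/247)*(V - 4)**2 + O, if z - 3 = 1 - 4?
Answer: 52125/1748 ≈ 29.820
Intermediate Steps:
z = 0 (z = 3 + (1 - 4) = 3 - 3 = 0)
V = 9
O = 0 (O = 0*(5*(-4)) = 0*(-20) = 0)
(163/92 - 143/247)*(V - 4)**2 + O = (163/92 - 143/247)*(9 - 4)**2 + 0 = (163*(1/92) - 143*1/247)*5**2 + 0 = (163/92 - 11/19)*25 + 0 = (2085/1748)*25 + 0 = 52125/1748 + 0 = 52125/1748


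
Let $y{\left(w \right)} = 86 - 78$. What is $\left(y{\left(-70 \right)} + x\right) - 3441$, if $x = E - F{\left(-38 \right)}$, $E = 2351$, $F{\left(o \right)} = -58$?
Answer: $-1024$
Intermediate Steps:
$y{\left(w \right)} = 8$
$x = 2409$ ($x = 2351 - -58 = 2351 + 58 = 2409$)
$\left(y{\left(-70 \right)} + x\right) - 3441 = \left(8 + 2409\right) - 3441 = 2417 - 3441 = -1024$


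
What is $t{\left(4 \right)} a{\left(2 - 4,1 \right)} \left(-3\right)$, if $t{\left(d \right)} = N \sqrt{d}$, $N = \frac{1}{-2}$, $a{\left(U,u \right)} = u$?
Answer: $3$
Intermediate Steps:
$N = - \frac{1}{2} \approx -0.5$
$t{\left(d \right)} = - \frac{\sqrt{d}}{2}$
$t{\left(4 \right)} a{\left(2 - 4,1 \right)} \left(-3\right) = - \frac{\sqrt{4}}{2} \cdot 1 \left(-3\right) = \left(- \frac{1}{2}\right) 2 \cdot 1 \left(-3\right) = \left(-1\right) 1 \left(-3\right) = \left(-1\right) \left(-3\right) = 3$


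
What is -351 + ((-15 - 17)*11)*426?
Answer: -150303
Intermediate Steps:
-351 + ((-15 - 17)*11)*426 = -351 - 32*11*426 = -351 - 352*426 = -351 - 149952 = -150303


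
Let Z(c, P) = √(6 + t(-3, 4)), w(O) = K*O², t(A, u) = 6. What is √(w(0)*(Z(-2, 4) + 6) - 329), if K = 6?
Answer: I*√329 ≈ 18.138*I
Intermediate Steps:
w(O) = 6*O²
Z(c, P) = 2*√3 (Z(c, P) = √(6 + 6) = √12 = 2*√3)
√(w(0)*(Z(-2, 4) + 6) - 329) = √((6*0²)*(2*√3 + 6) - 329) = √((6*0)*(6 + 2*√3) - 329) = √(0*(6 + 2*√3) - 329) = √(0 - 329) = √(-329) = I*√329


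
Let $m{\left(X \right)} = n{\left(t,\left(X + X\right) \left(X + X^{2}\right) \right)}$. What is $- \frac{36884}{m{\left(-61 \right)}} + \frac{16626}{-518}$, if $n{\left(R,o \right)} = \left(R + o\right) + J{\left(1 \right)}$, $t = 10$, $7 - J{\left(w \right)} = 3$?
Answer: $- \frac{1851125711}{57822527} \approx -32.014$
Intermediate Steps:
$J{\left(w \right)} = 4$ ($J{\left(w \right)} = 7 - 3 = 4$)
$n{\left(R,o \right)} = 4 + R + o$ ($n{\left(R,o \right)} = \left(R + o\right) + 4 = 4 + R + o$)
$m{\left(X \right)} = 14 + 2 X \left(X + X^{2}\right)$ ($m{\left(X \right)} = 4 + 10 + \left(X + X\right) \left(X + X^{2}\right) = 4 + 10 + 2 X \left(X + X^{2}\right) = 14 + 2 X \left(X + X^{2}\right)$)
$- \frac{36884}{m{\left(-61 \right)}} + \frac{16626}{-518} = - \frac{36884}{14 + 2 \left(-61\right)^{2} \left(1 - 61\right)} + \frac{16626}{-518} = - \frac{36884}{14 + 2 \cdot 3721 \left(-60\right)} + 16626 \left(- \frac{1}{518}\right) = - \frac{36884}{14 - 446520} - \frac{8313}{259} = - \frac{36884}{-446506} - \frac{8313}{259} = \left(-36884\right) \left(- \frac{1}{446506}\right) - \frac{8313}{259} = \frac{18442}{223253} - \frac{8313}{259} = - \frac{1851125711}{57822527}$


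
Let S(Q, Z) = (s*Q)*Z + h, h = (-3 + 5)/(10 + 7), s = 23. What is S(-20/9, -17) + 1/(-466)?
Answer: 61958275/71298 ≈ 869.00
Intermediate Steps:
h = 2/17 ≈ 0.11765
S(Q, Z) = 2/17 + 23*Q*Z (S(Q, Z) = (23*Q)*Z + 2/17 = 23*Q*Z + 2/17 = 2/17 + 23*Q*Z)
S(-20/9, -17) + 1/(-466) = (2/17 + 23*(-20/9)*(-17)) + 1/(-466) = (2/17 + 23*(-20*1/9)*(-17)) - 1/466 = (2/17 + 23*(-20/9)*(-17)) - 1/466 = (2/17 + 7820/9) - 1/466 = 132958/153 - 1/466 = 61958275/71298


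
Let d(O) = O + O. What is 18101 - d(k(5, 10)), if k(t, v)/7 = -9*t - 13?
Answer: 18913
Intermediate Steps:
k(t, v) = -91 - 63*t (k(t, v) = 7*(-9*t - 13) = 7*(-13 - 9*t) = -91 - 63*t)
d(O) = 2*O
18101 - d(k(5, 10)) = 18101 - 2*(-91 - 63*5) = 18101 - 2*(-91 - 315) = 18101 - 2*(-406) = 18101 - 1*(-812) = 18101 + 812 = 18913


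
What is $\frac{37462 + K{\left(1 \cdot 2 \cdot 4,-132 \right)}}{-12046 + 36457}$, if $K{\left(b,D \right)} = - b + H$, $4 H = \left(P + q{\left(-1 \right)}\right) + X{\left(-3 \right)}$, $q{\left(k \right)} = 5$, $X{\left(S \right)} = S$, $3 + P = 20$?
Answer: $\frac{49945}{32548} \approx 1.5345$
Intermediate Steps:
$P = 17$ ($P = -3 + 20 = 17$)
$H = \frac{19}{4}$ ($H = \frac{\left(17 + 5\right) - 3}{4} = \frac{22 - 3}{4} = \frac{1}{4} \cdot 19 = \frac{19}{4} \approx 4.75$)
$K{\left(b,D \right)} = \frac{19}{4} - b$ ($K{\left(b,D \right)} = - b + \frac{19}{4} = \frac{19}{4} - b$)
$\frac{37462 + K{\left(1 \cdot 2 \cdot 4,-132 \right)}}{-12046 + 36457} = \frac{37462 + \left(\frac{19}{4} - 1 \cdot 2 \cdot 4\right)}{-12046 + 36457} = \frac{37462 + \left(\frac{19}{4} - 2 \cdot 4\right)}{24411} = \left(37462 + \left(\frac{19}{4} - 8\right)\right) \frac{1}{24411} = \left(37462 - \frac{13}{4}\right) \frac{1}{24411} = \frac{149835}{4} \cdot \frac{1}{24411} = \frac{49945}{32548}$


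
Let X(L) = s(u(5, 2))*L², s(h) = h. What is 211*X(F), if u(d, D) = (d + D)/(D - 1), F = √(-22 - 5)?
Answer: -39879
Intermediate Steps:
F = 3*I*√3 (F = √(-27) = 3*I*√3 ≈ 5.1962*I)
u(d, D) = (D + d)/(-1 + D)
X(L) = 7*L² (X(L) = ((2 + 5)/(-1 + 2))*L² = (7/1)*L² = (1*7)*L² = 7*L²)
211*X(F) = 211*(7*(3*I*√3)²) = 211*(7*(-27)) = 211*(-189) = -39879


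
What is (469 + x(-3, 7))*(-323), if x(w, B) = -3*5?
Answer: -146642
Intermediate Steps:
x(w, B) = -15
(469 + x(-3, 7))*(-323) = (469 - 15)*(-323) = 454*(-323) = -146642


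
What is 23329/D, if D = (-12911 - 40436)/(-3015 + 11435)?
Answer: -196430180/53347 ≈ -3682.1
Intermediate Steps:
D = -53347/8420 ≈ -6.3357
23329/D = 23329/(-53347/8420) = 23329*(-8420/53347) = -196430180/53347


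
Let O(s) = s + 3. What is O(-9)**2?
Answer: 36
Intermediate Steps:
O(s) = 3 + s
O(-9)**2 = (3 - 9)**2 = (-6)**2 = 36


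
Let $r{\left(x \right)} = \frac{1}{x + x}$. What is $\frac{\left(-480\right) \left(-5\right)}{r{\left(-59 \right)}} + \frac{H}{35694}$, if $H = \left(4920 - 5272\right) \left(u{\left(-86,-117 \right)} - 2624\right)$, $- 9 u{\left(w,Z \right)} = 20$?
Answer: $- \frac{45484273664}{160623} \approx -2.8317 \cdot 10^{5}$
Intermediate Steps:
$r{\left(x \right)} = \frac{1}{2 x}$
$u{\left(w,Z \right)} = - \frac{20}{9}$ ($u{\left(w,Z \right)} = \left(- \frac{1}{9}\right) 20 = - \frac{20}{9}$)
$H = \frac{8319872}{9}$ ($H = \left(4920 - 5272\right) \left(- \frac{20}{9} - 2624\right) = \left(-352\right) \left(- \frac{23636}{9}\right) = \frac{8319872}{9} \approx 9.2443 \cdot 10^{5}$)
$\frac{\left(-480\right) \left(-5\right)}{r{\left(-59 \right)}} + \frac{H}{35694} = \frac{\left(-480\right) \left(-5\right)}{\frac{1}{2} \frac{1}{-59}} + \frac{8319872}{9 \cdot 35694} = \frac{2400}{\frac{1}{2} \left(- \frac{1}{59}\right)} + \frac{8319872}{9} \cdot \frac{1}{35694} = \frac{2400}{- \frac{1}{118}} + \frac{4159936}{160623} = 2400 \left(-118\right) + \frac{4159936}{160623} = -283200 + \frac{4159936}{160623} = - \frac{45484273664}{160623}$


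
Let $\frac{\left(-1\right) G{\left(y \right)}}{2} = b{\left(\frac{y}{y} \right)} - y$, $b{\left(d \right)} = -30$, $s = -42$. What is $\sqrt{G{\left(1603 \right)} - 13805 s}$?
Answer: $2 \sqrt{145769} \approx 763.59$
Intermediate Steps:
$G{\left(y \right)} = 60 + 2 y$ ($G{\left(y \right)} = - 2 \left(-30 - y\right) = 60 + 2 y$)
$\sqrt{G{\left(1603 \right)} - 13805 s} = \sqrt{\left(60 + 2 \cdot 1603\right) - -579810} = \sqrt{\left(60 + 3206\right) + 579810} = \sqrt{3266 + 579810} = \sqrt{583076} = 2 \sqrt{145769}$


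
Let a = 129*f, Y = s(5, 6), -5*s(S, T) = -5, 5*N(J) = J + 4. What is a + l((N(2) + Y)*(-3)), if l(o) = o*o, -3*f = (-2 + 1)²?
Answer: 14/25 ≈ 0.56000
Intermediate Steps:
N(J) = ⅘ + J/5 (N(J) = (J + 4)/5 = (4 + J)/5 = ⅘ + J/5)
s(S, T) = 1 (s(S, T) = -⅕*(-5) = 1)
f = -⅓ (f = -(-2 + 1)²/3 = -⅓*(-1)² = -⅓*1 = -⅓ ≈ -0.33333)
Y = 1
a = -43 (a = 129*(-⅓) = -43)
l(o) = o²
a + l((N(2) + Y)*(-3)) = -43 + (((⅘ + (⅕)*2) + 1)*(-3))² = -43 + (((⅘ + ⅖) + 1)*(-3))² = -43 + ((6/5 + 1)*(-3))² = -43 + ((11/5)*(-3))² = -43 + (-33/5)² = -43 + 1089/25 = 14/25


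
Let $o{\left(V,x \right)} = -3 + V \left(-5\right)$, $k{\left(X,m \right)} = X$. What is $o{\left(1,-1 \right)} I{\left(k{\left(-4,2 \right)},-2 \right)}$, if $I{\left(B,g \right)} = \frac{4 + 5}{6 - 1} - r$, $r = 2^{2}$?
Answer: $\frac{88}{5} \approx 17.6$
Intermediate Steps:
$r = 4$
$o{\left(V,x \right)} = -3 - 5 V$
$I{\left(B,g \right)} = - \frac{11}{5}$ ($I{\left(B,g \right)} = \frac{4 + 5}{6 - 1} - 4 = \frac{9}{5} - 4 = - \frac{11}{5}$)
$o{\left(1,-1 \right)} I{\left(k{\left(-4,2 \right)},-2 \right)} = \left(-3 - 5\right) \left(- \frac{11}{5}\right) = \left(-8\right) \left(- \frac{11}{5}\right) = \frac{88}{5}$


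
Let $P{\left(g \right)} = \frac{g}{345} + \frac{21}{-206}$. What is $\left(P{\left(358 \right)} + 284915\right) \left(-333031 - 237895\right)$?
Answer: $- \frac{5780333308286039}{35535} \approx -1.6267 \cdot 10^{11}$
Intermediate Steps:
$P{\left(g \right)} = - \frac{21}{206} + \frac{g}{345}$ ($P{\left(g \right)} = g \frac{1}{345} + 21 \left(- \frac{1}{206}\right) = \frac{g}{345} - \frac{21}{206} = - \frac{21}{206} + \frac{g}{345}$)
$\left(P{\left(358 \right)} + 284915\right) \left(-333031 - 237895\right) = \left(\left(- \frac{21}{206} + \frac{1}{345} \cdot 358\right) + 284915\right) \left(-333031 - 237895\right) = \left(\left(- \frac{21}{206} + \frac{358}{345}\right) + 284915\right) \left(-570926\right) = \left(\frac{66503}{71070} + 284915\right) \left(-570926\right) = \frac{20248975553}{71070} \left(-570926\right) = - \frac{5780333308286039}{35535}$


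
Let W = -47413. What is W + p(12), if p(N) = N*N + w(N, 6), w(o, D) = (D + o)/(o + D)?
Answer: -47268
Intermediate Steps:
w(o, D) = 1 (w(o, D) = (D + o)/(D + o) = 1)
p(N) = 1 + N**2 (p(N) = N*N + 1 = N**2 + 1 = 1 + N**2)
W + p(12) = -47413 + (1 + 12**2) = -47413 + (1 + 144) = -47413 + 145 = -47268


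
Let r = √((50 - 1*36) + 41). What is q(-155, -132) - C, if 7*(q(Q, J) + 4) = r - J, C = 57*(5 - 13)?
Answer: 3296/7 + √55/7 ≈ 471.92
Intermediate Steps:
C = -456 (C = 57*(-8) = -456)
r = √55 (r = √((50 - 36) + 41) = √(14 + 41) = √55 ≈ 7.4162)
q(Q, J) = -4 - J/7 + √55/7 (q(Q, J) = -4 + (√55 - J)/7 = -4 + (-J/7 + √55/7) = -4 - J/7 + √55/7)
q(-155, -132) - C = (-4 - ⅐*(-132) + √55/7) - 1*(-456) = (-4 + 132/7 + √55/7) + 456 = (104/7 + √55/7) + 456 = 3296/7 + √55/7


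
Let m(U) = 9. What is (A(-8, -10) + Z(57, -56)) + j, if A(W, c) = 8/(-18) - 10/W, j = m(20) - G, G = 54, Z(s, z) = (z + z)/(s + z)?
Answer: -5623/36 ≈ -156.19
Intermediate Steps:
Z(s, z) = 2*z/(s + z) (Z(s, z) = (2*z)/(s + z) = 2*z/(s + z))
j = -45 (j = 9 - 1*54 = 9 - 54 = -45)
A(W, c) = -4/9 - 10/W (A(W, c) = 8*(-1/18) - 10/W = -4/9 - 10/W)
(A(-8, -10) + Z(57, -56)) + j = ((-4/9 - 10/(-8)) + 2*(-56)/(57 - 56)) - 45 = ((-4/9 - 10*(-⅛)) + 2*(-56)/1) - 45 = ((-4/9 + 5/4) + 2*(-56)*1) - 45 = (29/36 - 112) - 45 = -4003/36 - 45 = -5623/36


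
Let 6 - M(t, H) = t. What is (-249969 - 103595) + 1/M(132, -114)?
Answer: -44549065/126 ≈ -3.5356e+5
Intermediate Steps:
M(t, H) = 6 - t
(-249969 - 103595) + 1/M(132, -114) = (-249969 - 103595) + 1/(6 - 1*132) = -353564 + 1/(6 - 132) = -353564 + 1/(-126) = -353564 - 1/126 = -44549065/126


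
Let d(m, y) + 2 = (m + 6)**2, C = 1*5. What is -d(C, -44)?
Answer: -119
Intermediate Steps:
C = 5
d(m, y) = -2 + (6 + m)**2 (d(m, y) = -2 + (m + 6)**2 = -2 + (6 + m)**2)
-d(C, -44) = -(-2 + (6 + 5)**2) = -(-2 + 11**2) = -(-2 + 121) = -1*119 = -119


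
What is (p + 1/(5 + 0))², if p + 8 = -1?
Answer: 1936/25 ≈ 77.440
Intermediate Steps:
p = -9 (p = -8 - 1 = -9)
(p + 1/(5 + 0))² = (-9 + 1/(5 + 0))² = (-9 + 1/5)² = (-9 + ⅕)² = (-44/5)² = 1936/25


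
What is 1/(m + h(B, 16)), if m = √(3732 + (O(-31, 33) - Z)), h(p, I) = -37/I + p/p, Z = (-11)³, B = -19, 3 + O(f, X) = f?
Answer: 336/1286983 + 256*√5029/1286983 ≈ 0.014367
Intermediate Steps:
O(f, X) = -3 + f
Z = -1331
h(p, I) = 1 - 37/I (h(p, I) = -37/I + 1 = 1 - 37/I)
m = √5029 (m = √(3732 + ((-3 - 31) - 1*(-1331))) = √(3732 + (-34 + 1331)) = √(3732 + 1297) = √5029 ≈ 70.915)
1/(m + h(B, 16)) = 1/(√5029 + (-37 + 16)/16) = 1/(√5029 + (1/16)*(-21)) = 1/(√5029 - 21/16) = 1/(-21/16 + √5029)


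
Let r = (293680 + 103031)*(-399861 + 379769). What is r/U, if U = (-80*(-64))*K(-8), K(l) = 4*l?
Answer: 1992679353/40960 ≈ 48649.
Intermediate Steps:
U = -163840 (U = (-80*(-64))*(4*(-8)) = 5120*(-32) = -163840)
r = -7970717412 (r = 396711*(-20092) = -7970717412)
r/U = -7970717412/(-163840) = -7970717412*(-1/163840) = 1992679353/40960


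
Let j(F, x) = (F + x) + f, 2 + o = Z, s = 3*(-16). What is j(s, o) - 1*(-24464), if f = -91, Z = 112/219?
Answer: 5326849/219 ≈ 24324.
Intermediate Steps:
Z = 112/219 (Z = 112*(1/219) = 112/219 ≈ 0.51142)
s = -48
o = -326/219 (o = -2 + 112/219 = -326/219 ≈ -1.4886)
j(F, x) = -91 + F + x (j(F, x) = (F + x) - 91 = -91 + F + x)
j(s, o) - 1*(-24464) = (-91 - 48 - 326/219) - 1*(-24464) = -30767/219 + 24464 = 5326849/219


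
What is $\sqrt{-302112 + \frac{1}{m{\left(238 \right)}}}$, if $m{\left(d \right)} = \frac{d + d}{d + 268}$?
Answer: $\frac{i \sqrt{17112771914}}{238} \approx 549.65 i$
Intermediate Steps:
$m{\left(d \right)} = \frac{2 d}{268 + d}$
$\sqrt{-302112 + \frac{1}{m{\left(238 \right)}}} = \sqrt{-302112 + \frac{1}{2 \cdot 238 \frac{1}{268 + 238}}} = \sqrt{-302112 + \frac{1}{2 \cdot 238 \cdot \frac{1}{506}}} = \sqrt{-302112 + \frac{1}{\frac{238}{253}}} = \sqrt{-302112 + \frac{253}{238}} = \sqrt{- \frac{71902403}{238}} = \frac{i \sqrt{17112771914}}{238}$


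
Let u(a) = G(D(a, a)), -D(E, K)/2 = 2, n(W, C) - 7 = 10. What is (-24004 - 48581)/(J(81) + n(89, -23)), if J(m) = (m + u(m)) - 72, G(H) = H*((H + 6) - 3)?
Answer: -4839/2 ≈ -2419.5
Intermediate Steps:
n(W, C) = 17 (n(W, C) = 7 + 10 = 17)
D(E, K) = -4 (D(E, K) = -2*2 = -4)
G(H) = H*(3 + H) (G(H) = H*((6 + H) - 3) = H*(3 + H))
u(a) = 4 (u(a) = -4*(3 - 4) = -4*(-1) = 4)
J(m) = -68 + m (J(m) = (m + 4) - 72 = (4 + m) - 72 = -68 + m)
(-24004 - 48581)/(J(81) + n(89, -23)) = (-24004 - 48581)/((-68 + 81) + 17) = -72585/(13 + 17) = -72585/30 = -72585*1/30 = -4839/2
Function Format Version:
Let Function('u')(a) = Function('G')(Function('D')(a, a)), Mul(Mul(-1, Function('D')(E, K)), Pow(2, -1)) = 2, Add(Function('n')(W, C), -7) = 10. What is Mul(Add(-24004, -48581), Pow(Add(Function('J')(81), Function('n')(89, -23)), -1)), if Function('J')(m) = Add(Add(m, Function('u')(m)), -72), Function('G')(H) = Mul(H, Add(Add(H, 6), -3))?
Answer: Rational(-4839, 2) ≈ -2419.5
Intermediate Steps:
Function('n')(W, C) = 17 (Function('n')(W, C) = Add(7, 10) = 17)
Function('D')(E, K) = -4 (Function('D')(E, K) = Mul(-2, 2) = -4)
Function('G')(H) = Mul(H, Add(3, H)) (Function('G')(H) = Mul(H, Add(Add(6, H), -3)) = Mul(H, Add(3, H)))
Function('u')(a) = 4 (Function('u')(a) = Mul(-4, Add(3, -4)) = Mul(-4, -1) = 4)
Function('J')(m) = Add(-68, m) (Function('J')(m) = Add(Add(m, 4), -72) = Add(Add(4, m), -72) = Add(-68, m))
Mul(Add(-24004, -48581), Pow(Add(Function('J')(81), Function('n')(89, -23)), -1)) = Mul(Add(-24004, -48581), Pow(Add(Add(-68, 81), 17), -1)) = Mul(-72585, Pow(Add(13, 17), -1)) = Mul(-72585, Pow(30, -1)) = Mul(-72585, Rational(1, 30)) = Rational(-4839, 2)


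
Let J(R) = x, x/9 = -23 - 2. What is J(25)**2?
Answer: 50625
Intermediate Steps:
x = -225 (x = 9*(-23 - 2) = 9*(-25) = -225)
J(R) = -225
J(25)**2 = (-225)**2 = 50625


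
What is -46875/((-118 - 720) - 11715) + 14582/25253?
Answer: 1366782221/317000909 ≈ 4.3116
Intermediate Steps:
-46875/((-118 - 720) - 11715) + 14582/25253 = -46875/(-838 - 11715) + 14582*(1/25253) = -46875/(-12553) + 14582/25253 = -46875*(-1/12553) + 14582/25253 = 46875/12553 + 14582/25253 = 1366782221/317000909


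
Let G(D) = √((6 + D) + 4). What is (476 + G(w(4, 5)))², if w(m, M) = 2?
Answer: 226588 + 1904*√3 ≈ 2.2989e+5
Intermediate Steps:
G(D) = √(10 + D)
(476 + G(w(4, 5)))² = (476 + √(10 + 2))² = (476 + √12)² = (476 + 2*√3)²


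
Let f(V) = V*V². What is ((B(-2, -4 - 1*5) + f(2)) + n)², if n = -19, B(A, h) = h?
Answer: 400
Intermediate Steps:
f(V) = V³
((B(-2, -4 - 1*5) + f(2)) + n)² = (((-4 - 1*5) + 2³) - 19)² = (((-4 - 5) + 8) - 19)² = ((-9 + 8) - 19)² = (-1 - 19)² = (-20)² = 400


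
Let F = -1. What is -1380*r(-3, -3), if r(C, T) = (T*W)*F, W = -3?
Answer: 12420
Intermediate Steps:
r(C, T) = 3*T (r(C, T) = (T*(-3))*(-1) = -3*T*(-1) = 3*T)
-1380*r(-3, -3) = -4140*(-3) = -1380*(-9) = 12420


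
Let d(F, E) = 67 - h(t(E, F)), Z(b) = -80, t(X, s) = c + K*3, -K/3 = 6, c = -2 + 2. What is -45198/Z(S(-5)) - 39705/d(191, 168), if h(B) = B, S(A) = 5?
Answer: 1146279/4840 ≈ 236.83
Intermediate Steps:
c = 0
K = -18 (K = -3*6 = -18)
t(X, s) = -54 (t(X, s) = 0 - 18*3 = 0 - 54 = -54)
d(F, E) = 121 (d(F, E) = 67 - 1*(-54) = 67 + 54 = 121)
-45198/Z(S(-5)) - 39705/d(191, 168) = -45198/(-80) - 39705/121 = -45198*(-1/80) - 39705*1/121 = 22599/40 - 39705/121 = 1146279/4840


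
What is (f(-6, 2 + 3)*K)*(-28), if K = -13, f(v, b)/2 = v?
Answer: -4368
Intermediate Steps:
f(v, b) = 2*v
(f(-6, 2 + 3)*K)*(-28) = ((2*(-6))*(-13))*(-28) = -12*(-13)*(-28) = 156*(-28) = -4368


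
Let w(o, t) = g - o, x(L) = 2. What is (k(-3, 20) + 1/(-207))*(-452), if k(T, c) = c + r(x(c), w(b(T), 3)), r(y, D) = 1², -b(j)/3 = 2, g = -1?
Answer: -1964392/207 ≈ -9489.8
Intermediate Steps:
b(j) = -6 (b(j) = -3*2 = -6)
w(o, t) = -1 - o
r(y, D) = 1
k(T, c) = 1 + c (k(T, c) = c + 1 = 1 + c)
(k(-3, 20) + 1/(-207))*(-452) = ((1 + 20) + 1/(-207))*(-452) = (21 - 1/207)*(-452) = (4346/207)*(-452) = -1964392/207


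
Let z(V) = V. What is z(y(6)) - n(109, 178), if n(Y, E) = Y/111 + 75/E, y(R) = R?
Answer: 90821/19758 ≈ 4.5967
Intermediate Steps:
n(Y, E) = 75/E + Y/111 (n(Y, E) = Y*(1/111) + 75/E = Y/111 + 75/E = 75/E + Y/111)
z(y(6)) - n(109, 178) = 6 - (75/178 + (1/111)*109) = 6 - (75*(1/178) + 109/111) = 6 - (75/178 + 109/111) = 6 - 1*27727/19758 = 6 - 27727/19758 = 90821/19758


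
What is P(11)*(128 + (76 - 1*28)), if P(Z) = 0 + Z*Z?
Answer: 21296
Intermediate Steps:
P(Z) = Z² (P(Z) = 0 + Z² = Z²)
P(11)*(128 + (76 - 1*28)) = 11²*(128 + (76 - 1*28)) = 121*(128 + (76 - 28)) = 121*(128 + 48) = 121*176 = 21296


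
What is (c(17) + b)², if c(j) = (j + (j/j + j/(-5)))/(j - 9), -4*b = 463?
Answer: 20766249/1600 ≈ 12979.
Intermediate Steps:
b = -463/4 (b = -¼*463 = -463/4 ≈ -115.75)
c(j) = (1 + 4*j/5)/(-9 + j) (c(j) = (j + (1 + j*(-⅕)))/(-9 + j) = (j + (1 - j/5))/(-9 + j) = (1 + 4*j/5)/(-9 + j))
(c(17) + b)² = ((5 + 4*17)/(5*(-9 + 17)) - 463/4)² = ((⅕)*(5 + 68)/8 - 463/4)² = ((⅕)*(⅛)*73 - 463/4)² = (73/40 - 463/4)² = (-4557/40)² = 20766249/1600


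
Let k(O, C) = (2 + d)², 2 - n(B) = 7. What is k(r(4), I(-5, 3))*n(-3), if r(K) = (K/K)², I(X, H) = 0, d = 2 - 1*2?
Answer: -20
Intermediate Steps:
d = 0 (d = 2 - 2 = 0)
r(K) = 1 (r(K) = 1² = 1)
n(B) = -5 (n(B) = 2 - 1*7 = 2 - 7 = -5)
k(O, C) = 4 (k(O, C) = (2 + 0)² = 2² = 4)
k(r(4), I(-5, 3))*n(-3) = 4*(-5) = -20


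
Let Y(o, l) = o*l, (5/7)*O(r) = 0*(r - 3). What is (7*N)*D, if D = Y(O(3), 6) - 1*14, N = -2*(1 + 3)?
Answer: 784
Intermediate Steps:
O(r) = 0 (O(r) = 7*(0*(r - 3))/5 = 7*(0*(-3 + r))/5 = (7/5)*0 = 0)
Y(o, l) = l*o
N = -8 (N = -2*4 = -8)
D = -14 (D = 6*0 - 1*14 = 0 - 14 = -14)
(7*N)*D = (7*(-8))*(-14) = -56*(-14) = 784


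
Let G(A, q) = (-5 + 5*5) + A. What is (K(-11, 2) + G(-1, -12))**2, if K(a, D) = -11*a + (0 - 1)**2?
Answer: 19881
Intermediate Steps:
K(a, D) = 1 - 11*a (K(a, D) = -11*a + (-1)**2 = -11*a + 1 = 1 - 11*a)
G(A, q) = 20 + A (G(A, q) = (-5 + 25) + A = 20 + A)
(K(-11, 2) + G(-1, -12))**2 = ((1 - 11*(-11)) + (20 - 1))**2 = ((1 + 121) + 19)**2 = (122 + 19)**2 = 141**2 = 19881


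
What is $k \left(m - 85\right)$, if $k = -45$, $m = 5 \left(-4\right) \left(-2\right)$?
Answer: $2025$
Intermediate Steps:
$m = 40$ ($m = \left(-20\right) \left(-2\right) = 40$)
$k \left(m - 85\right) = - 45 \left(40 - 85\right) = \left(-45\right) \left(-45\right) = 2025$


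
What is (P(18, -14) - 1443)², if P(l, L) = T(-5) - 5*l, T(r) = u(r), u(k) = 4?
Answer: 2337841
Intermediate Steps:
T(r) = 4
P(l, L) = 4 - 5*l
(P(18, -14) - 1443)² = ((4 - 5*18) - 1443)² = ((4 - 90) - 1443)² = (-86 - 1443)² = (-1529)² = 2337841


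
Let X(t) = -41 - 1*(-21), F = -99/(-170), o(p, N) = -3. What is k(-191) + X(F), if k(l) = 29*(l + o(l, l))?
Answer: -5646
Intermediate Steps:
F = 99/170 (F = -99*(-1/170) = 99/170 ≈ 0.58235)
X(t) = -20 (X(t) = -41 + 21 = -20)
k(l) = -87 + 29*l (k(l) = 29*(l - 3) = 29*(-3 + l) = -87 + 29*l)
k(-191) + X(F) = (-87 + 29*(-191)) - 20 = (-87 - 5539) - 20 = -5626 - 20 = -5646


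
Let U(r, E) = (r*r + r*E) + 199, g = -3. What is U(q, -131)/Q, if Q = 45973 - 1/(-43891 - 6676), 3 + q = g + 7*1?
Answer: 1163041/774905564 ≈ 0.0015009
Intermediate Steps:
q = 1 (q = -3 + (-3 + 7*1) = -3 + (-3 + 7) = -3 + 4 = 1)
U(r, E) = 199 + r² + E*r (U(r, E) = (r² + E*r) + 199 = 199 + r² + E*r)
Q = 2324716692/50567 (Q = 45973 - 1/(-50567) = 45973 - 1*(-1/50567) = 45973 + 1/50567 = 2324716692/50567 ≈ 45973.)
U(q, -131)/Q = (199 + 1² - 131*1)/(2324716692/50567) = (199 + 1 - 131)*(50567/2324716692) = 69*(50567/2324716692) = 1163041/774905564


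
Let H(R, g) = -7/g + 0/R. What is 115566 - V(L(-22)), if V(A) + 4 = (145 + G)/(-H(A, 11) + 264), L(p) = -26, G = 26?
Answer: 336422389/2911 ≈ 1.1557e+5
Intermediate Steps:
H(R, g) = -7/g (H(R, g) = -7/g + 0 = -7/g)
V(A) = -9763/2911 (V(A) = -4 + (145 + 26)/(-(-7)/11 + 264) = -4 + 171/(-(-7)/11 + 264) = -4 + 171/(-1*(-7/11) + 264) = -4 + 171/(7/11 + 264) = -4 + 171/(2911/11) = -4 + 171*(11/2911) = -4 + 1881/2911 = -9763/2911)
115566 - V(L(-22)) = 115566 - 1*(-9763/2911) = 115566 + 9763/2911 = 336422389/2911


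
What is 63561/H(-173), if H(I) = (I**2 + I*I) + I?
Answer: 21187/19895 ≈ 1.0649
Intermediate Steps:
H(I) = I + 2*I**2 (H(I) = (I**2 + I**2) + I = 2*I**2 + I = I + 2*I**2)
63561/H(-173) = 63561/((-173*(1 + 2*(-173)))) = 63561/((-173*(1 - 346))) = 63561/((-173*(-345))) = 63561/59685 = 63561*(1/59685) = 21187/19895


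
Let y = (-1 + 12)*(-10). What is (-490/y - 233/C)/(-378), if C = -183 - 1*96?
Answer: -8117/580041 ≈ -0.013994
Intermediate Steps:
C = -279 (C = -183 - 96 = -279)
y = -110 (y = 11*(-10) = -110)
(-490/y - 233/C)/(-378) = (-490/(-110) - 233/(-279))/(-378) = (-490*(-1/110) - 233*(-1/279))*(-1/378) = (49/11 + 233/279)*(-1/378) = (16234/3069)*(-1/378) = -8117/580041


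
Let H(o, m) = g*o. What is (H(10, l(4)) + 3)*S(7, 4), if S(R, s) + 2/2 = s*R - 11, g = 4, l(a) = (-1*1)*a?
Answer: 688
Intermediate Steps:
l(a) = -a
H(o, m) = 4*o
S(R, s) = -12 + R*s (S(R, s) = -1 + (s*R - 11) = -1 + (R*s - 11) = -1 + (-11 + R*s) = -12 + R*s)
(H(10, l(4)) + 3)*S(7, 4) = (4*10 + 3)*(-12 + 7*4) = (40 + 3)*(-12 + 28) = 43*16 = 688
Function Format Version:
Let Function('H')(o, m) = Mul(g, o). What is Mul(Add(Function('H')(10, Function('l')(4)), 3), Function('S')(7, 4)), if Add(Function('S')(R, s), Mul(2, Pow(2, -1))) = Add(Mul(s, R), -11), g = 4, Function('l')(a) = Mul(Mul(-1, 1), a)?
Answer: 688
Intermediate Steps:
Function('l')(a) = Mul(-1, a)
Function('H')(o, m) = Mul(4, o)
Function('S')(R, s) = Add(-12, Mul(R, s)) (Function('S')(R, s) = Add(-1, Add(Mul(s, R), -11)) = Add(-1, Add(Mul(R, s), -11)) = Add(-1, Add(-11, Mul(R, s))) = Add(-12, Mul(R, s)))
Mul(Add(Function('H')(10, Function('l')(4)), 3), Function('S')(7, 4)) = Mul(Add(Mul(4, 10), 3), Add(-12, Mul(7, 4))) = Mul(Add(40, 3), Add(-12, 28)) = Mul(43, 16) = 688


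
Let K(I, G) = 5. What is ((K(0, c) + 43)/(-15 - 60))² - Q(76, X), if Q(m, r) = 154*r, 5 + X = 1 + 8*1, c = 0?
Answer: -384744/625 ≈ -615.59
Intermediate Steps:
X = 4 (X = -5 + (1 + 8*1) = -5 + (1 + 8) = -5 + 9 = 4)
((K(0, c) + 43)/(-15 - 60))² - Q(76, X) = ((5 + 43)/(-15 - 60))² - 154*4 = (48/(-75))² - 1*616 = (48*(-1/75))² - 616 = (-16/25)² - 616 = 256/625 - 616 = -384744/625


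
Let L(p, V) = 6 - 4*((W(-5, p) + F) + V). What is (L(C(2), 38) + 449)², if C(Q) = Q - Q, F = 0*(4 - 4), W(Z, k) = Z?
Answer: 104329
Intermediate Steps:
F = 0 (F = 0*0 = 0)
C(Q) = 0
L(p, V) = 26 - 4*V (L(p, V) = 6 - 4*((-5 + 0) + V) = 6 - 4*(-5 + V) = 6 + (20 - 4*V) = 26 - 4*V)
(L(C(2), 38) + 449)² = ((26 - 4*38) + 449)² = ((26 - 152) + 449)² = (-126 + 449)² = 323² = 104329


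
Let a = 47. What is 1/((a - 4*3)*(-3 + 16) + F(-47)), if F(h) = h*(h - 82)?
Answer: 1/6518 ≈ 0.00015342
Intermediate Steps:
F(h) = h*(-82 + h)
1/((a - 4*3)*(-3 + 16) + F(-47)) = 1/((47 - 4*3)*(-3 + 16) - 47*(-82 - 47)) = 1/((47 - 12)*13 - 47*(-129)) = 1/(35*13 + 6063) = 1/(455 + 6063) = 1/6518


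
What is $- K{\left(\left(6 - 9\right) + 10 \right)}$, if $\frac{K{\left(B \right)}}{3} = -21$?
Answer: $63$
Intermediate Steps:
$K{\left(B \right)} = -63$ ($K{\left(B \right)} = 3 \left(-21\right) = -63$)
$- K{\left(\left(6 - 9\right) + 10 \right)} = \left(-1\right) \left(-63\right) = 63$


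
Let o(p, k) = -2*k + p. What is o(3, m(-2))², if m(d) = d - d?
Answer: 9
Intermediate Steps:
m(d) = 0
o(p, k) = p - 2*k
o(3, m(-2))² = (3 - 2*0)² = (3 + 0)² = 3² = 9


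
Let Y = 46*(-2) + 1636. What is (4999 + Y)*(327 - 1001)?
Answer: -4409982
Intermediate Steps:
Y = 1544 (Y = -92 + 1636 = 1544)
(4999 + Y)*(327 - 1001) = (4999 + 1544)*(327 - 1001) = 6543*(-674) = -4409982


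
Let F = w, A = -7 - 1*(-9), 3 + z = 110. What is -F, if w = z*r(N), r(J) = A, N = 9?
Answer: -214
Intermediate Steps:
z = 107 (z = -3 + 110 = 107)
A = 2 (A = -7 + 9 = 2)
r(J) = 2
w = 214 (w = 107*2 = 214)
F = 214
-F = -1*214 = -214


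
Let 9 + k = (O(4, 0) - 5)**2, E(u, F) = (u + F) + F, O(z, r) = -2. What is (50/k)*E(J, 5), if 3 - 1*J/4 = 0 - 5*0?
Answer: 55/2 ≈ 27.500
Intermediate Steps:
J = 12 (J = 12 - 4*(0 - 5*0) = 12 - 4*(0 + 0) = 12 - 4*0 = 12 + 0 = 12)
E(u, F) = u + 2*F (E(u, F) = (F + u) + F = u + 2*F)
k = 40 (k = -9 + (-2 - 5)**2 = -9 + (-7)**2 = -9 + 49 = 40)
(50/k)*E(J, 5) = (50/40)*(12 + 2*5) = (50*(1/40))*(12 + 10) = (5/4)*22 = 55/2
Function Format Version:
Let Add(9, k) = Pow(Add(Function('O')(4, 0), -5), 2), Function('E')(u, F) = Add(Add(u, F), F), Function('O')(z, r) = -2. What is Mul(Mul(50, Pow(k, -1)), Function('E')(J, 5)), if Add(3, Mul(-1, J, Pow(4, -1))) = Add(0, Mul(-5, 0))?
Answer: Rational(55, 2) ≈ 27.500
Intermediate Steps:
J = 12 (J = Add(12, Mul(-4, Add(0, Mul(-5, 0)))) = Add(12, Mul(-4, Add(0, 0))) = Add(12, Mul(-4, 0)) = Add(12, 0) = 12)
Function('E')(u, F) = Add(u, Mul(2, F)) (Function('E')(u, F) = Add(Add(F, u), F) = Add(u, Mul(2, F)))
k = 40 (k = Add(-9, Pow(Add(-2, -5), 2)) = Add(-9, Pow(-7, 2)) = Add(-9, 49) = 40)
Mul(Mul(50, Pow(k, -1)), Function('E')(J, 5)) = Mul(Mul(50, Pow(40, -1)), Add(12, Mul(2, 5))) = Mul(Mul(50, Rational(1, 40)), Add(12, 10)) = Mul(Rational(5, 4), 22) = Rational(55, 2)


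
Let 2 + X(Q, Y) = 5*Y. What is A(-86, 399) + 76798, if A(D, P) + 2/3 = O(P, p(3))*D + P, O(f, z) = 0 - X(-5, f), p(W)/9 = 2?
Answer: 745783/3 ≈ 2.4859e+5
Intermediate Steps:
p(W) = 18 (p(W) = 9*2 = 18)
X(Q, Y) = -2 + 5*Y
O(f, z) = 2 - 5*f (O(f, z) = 0 - (-2 + 5*f) = 0 + (2 - 5*f) = 2 - 5*f)
A(D, P) = -⅔ + P + D*(2 - 5*P) (A(D, P) = -⅔ + ((2 - 5*P)*D + P) = -⅔ + (D*(2 - 5*P) + P) = -⅔ + (P + D*(2 - 5*P)) = -⅔ + P + D*(2 - 5*P))
A(-86, 399) + 76798 = (-⅔ + 399 - 1*(-86)*(-2 + 5*399)) + 76798 = (-⅔ + 399 - 1*(-86)*(-2 + 1995)) + 76798 = (-⅔ + 399 - 1*(-86)*1993) + 76798 = (-⅔ + 399 + 171398) + 76798 = 515389/3 + 76798 = 745783/3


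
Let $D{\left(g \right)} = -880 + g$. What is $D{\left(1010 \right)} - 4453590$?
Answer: $-4453460$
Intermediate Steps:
$D{\left(1010 \right)} - 4453590 = \left(-880 + 1010\right) - 4453590 = 130 - 4453590 = -4453460$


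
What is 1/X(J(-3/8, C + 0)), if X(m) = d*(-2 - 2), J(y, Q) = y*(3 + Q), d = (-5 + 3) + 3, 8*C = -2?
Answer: -¼ ≈ -0.25000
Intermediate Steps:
C = -¼ (C = (⅛)*(-2) = -¼ ≈ -0.25000)
d = 1 (d = -2 + 3 = 1)
X(m) = -4 (X(m) = 1*(-2 - 2) = 1*(-4) = -4)
1/X(J(-3/8, C + 0)) = 1/(-4) = -¼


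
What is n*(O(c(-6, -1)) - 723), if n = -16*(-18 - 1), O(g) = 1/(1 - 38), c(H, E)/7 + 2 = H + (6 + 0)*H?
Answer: -8132608/37 ≈ -2.1980e+5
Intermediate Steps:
c(H, E) = -14 + 49*H (c(H, E) = -14 + 7*(H + (6 + 0)*H) = -14 + 7*(H + 6*H) = -14 + 7*(7*H) = -14 + 49*H)
O(g) = -1/37 (O(g) = 1/(-37) = -1/37)
n = 304 (n = -16*(-19) = 304)
n*(O(c(-6, -1)) - 723) = 304*(-1/37 - 723) = 304*(-26752/37) = -8132608/37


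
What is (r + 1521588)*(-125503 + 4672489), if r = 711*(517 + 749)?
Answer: 11011499654004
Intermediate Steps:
r = 900126 (r = 711*1266 = 900126)
(r + 1521588)*(-125503 + 4672489) = (900126 + 1521588)*(-125503 + 4672489) = 2421714*4546986 = 11011499654004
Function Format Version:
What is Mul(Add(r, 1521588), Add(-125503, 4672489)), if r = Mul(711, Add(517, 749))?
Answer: 11011499654004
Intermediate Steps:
r = 900126 (r = Mul(711, 1266) = 900126)
Mul(Add(r, 1521588), Add(-125503, 4672489)) = Mul(Add(900126, 1521588), Add(-125503, 4672489)) = Mul(2421714, 4546986) = 11011499654004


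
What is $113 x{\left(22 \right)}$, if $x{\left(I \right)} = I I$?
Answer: $54692$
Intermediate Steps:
$x{\left(I \right)} = I^{2}$
$113 x{\left(22 \right)} = 113 \cdot 22^{2} = 113 \cdot 484 = 54692$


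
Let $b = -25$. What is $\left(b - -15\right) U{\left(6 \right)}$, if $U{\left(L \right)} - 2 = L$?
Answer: $-80$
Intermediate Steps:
$U{\left(L \right)} = 2 + L$
$\left(b - -15\right) U{\left(6 \right)} = \left(-25 - -15\right) \left(2 + 6\right) = \left(-25 + 15\right) 8 = \left(-10\right) 8 = -80$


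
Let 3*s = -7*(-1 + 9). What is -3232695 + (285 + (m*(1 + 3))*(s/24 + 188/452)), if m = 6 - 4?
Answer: -3287363914/1017 ≈ -3.2324e+6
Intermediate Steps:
m = 2
s = -56/3 (s = (-7*(-1 + 9))/3 = (-7*8)/3 = (⅓)*(-56) = -56/3 ≈ -18.667)
-3232695 + (285 + (m*(1 + 3))*(s/24 + 188/452)) = -3232695 + (285 + (2*(1 + 3))*(-56/3/24 + 188/452)) = -3232695 + (285 + (2*4)*(-56/3*1/24 + 188*(1/452))) = -3232695 + (285 + 8*(-7/9 + 47/113)) = -3232695 + (285 + 8*(-368/1017)) = -3232695 + (285 - 2944/1017) = -3232695 + 286901/1017 = -3287363914/1017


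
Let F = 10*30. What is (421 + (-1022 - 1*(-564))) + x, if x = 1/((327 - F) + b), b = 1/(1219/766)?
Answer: -1244904/33679 ≈ -36.964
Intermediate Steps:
F = 300
b = 766/1219 (b = 1/(1219*(1/766)) = 1/(1219/766) = 766/1219 ≈ 0.62838)
x = 1219/33679 (x = 1/((327 - 1*300) + 766/1219) = 1/((327 - 300) + 766/1219) = 1/(27 + 766/1219) = 1/(33679/1219) = 1219/33679 ≈ 0.036195)
(421 + (-1022 - 1*(-564))) + x = (421 + (-1022 - 1*(-564))) + 1219/33679 = (421 + (-1022 + 564)) + 1219/33679 = (421 - 458) + 1219/33679 = -37 + 1219/33679 = -1244904/33679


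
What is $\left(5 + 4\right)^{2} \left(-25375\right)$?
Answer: $-2055375$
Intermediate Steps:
$\left(5 + 4\right)^{2} \left(-25375\right) = 9^{2} \left(-25375\right) = 81 \left(-25375\right) = -2055375$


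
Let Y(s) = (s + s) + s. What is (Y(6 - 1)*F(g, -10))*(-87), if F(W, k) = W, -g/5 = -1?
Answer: -6525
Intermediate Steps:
g = 5 (g = -5*(-1) = 5)
Y(s) = 3*s (Y(s) = 2*s + s = 3*s)
(Y(6 - 1)*F(g, -10))*(-87) = ((3*(6 - 1))*5)*(-87) = ((3*5)*5)*(-87) = (15*5)*(-87) = 75*(-87) = -6525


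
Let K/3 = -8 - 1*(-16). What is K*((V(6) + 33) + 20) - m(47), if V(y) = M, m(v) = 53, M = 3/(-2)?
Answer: 1183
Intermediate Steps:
M = -3/2 (M = 3*(-1/2) = -3/2 ≈ -1.5000)
V(y) = -3/2
K = 24 (K = 3*(-8 - 1*(-16)) = 3*(-8 + 16) = 3*8 = 24)
K*((V(6) + 33) + 20) - m(47) = 24*((-3/2 + 33) + 20) - 1*53 = 24*(63/2 + 20) - 53 = 24*(103/2) - 53 = 1236 - 53 = 1183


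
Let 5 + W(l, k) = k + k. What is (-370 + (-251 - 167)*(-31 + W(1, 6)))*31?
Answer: 299522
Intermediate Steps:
W(l, k) = -5 + 2*k (W(l, k) = -5 + (k + k) = -5 + 2*k)
(-370 + (-251 - 167)*(-31 + W(1, 6)))*31 = (-370 + (-251 - 167)*(-31 + (-5 + 2*6)))*31 = (-370 - 418*(-31 + (-5 + 12)))*31 = (-370 - 418*(-31 + 7))*31 = (-370 - 418*(-24))*31 = (-370 + 10032)*31 = 9662*31 = 299522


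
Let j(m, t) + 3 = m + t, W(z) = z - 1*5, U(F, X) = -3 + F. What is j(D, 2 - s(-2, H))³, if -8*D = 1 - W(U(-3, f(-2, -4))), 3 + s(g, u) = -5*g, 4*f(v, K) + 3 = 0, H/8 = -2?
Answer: -6859/8 ≈ -857.38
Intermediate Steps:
H = -16 (H = 8*(-2) = -16)
f(v, K) = -¾ (f(v, K) = -¾ + (¼)*0 = -¾ + 0 = -¾)
s(g, u) = -3 - 5*g
W(z) = -5 + z (W(z) = z - 5 = -5 + z)
D = -3/2 (D = -(1 - (-5 + (-3 - 3)))/8 = -(1 - (-5 - 6))/8 = -(1 - 1*(-11))/8 = -(1 + 11)/8 = -⅛*12 = -3/2 ≈ -1.5000)
j(m, t) = -3 + m + t (j(m, t) = -3 + (m + t) = -3 + m + t)
j(D, 2 - s(-2, H))³ = (-3 - 3/2 + (2 - (-3 - 5*(-2))))³ = (-3 - 3/2 + (2 - (-3 + 10)))³ = (-3 - 3/2 + (2 - 1*7))³ = (-3 - 3/2 + (2 - 7))³ = (-3 - 3/2 - 5)³ = (-19/2)³ = -6859/8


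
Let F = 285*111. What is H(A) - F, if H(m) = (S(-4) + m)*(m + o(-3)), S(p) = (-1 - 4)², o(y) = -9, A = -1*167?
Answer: -6643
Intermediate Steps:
A = -167
F = 31635
S(p) = 25 (S(p) = (-5)² = 25)
H(m) = (-9 + m)*(25 + m) (H(m) = (25 + m)*(m - 9) = (25 + m)*(-9 + m) = (-9 + m)*(25 + m))
H(A) - F = (-225 + (-167)² + 16*(-167)) - 1*31635 = (-225 + 27889 - 2672) - 31635 = 24992 - 31635 = -6643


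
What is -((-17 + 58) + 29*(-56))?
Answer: 1583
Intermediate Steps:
-((-17 + 58) + 29*(-56)) = -(41 - 1624) = -1*(-1583) = 1583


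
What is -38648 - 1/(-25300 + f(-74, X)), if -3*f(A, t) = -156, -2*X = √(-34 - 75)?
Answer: -975784703/25248 ≈ -38648.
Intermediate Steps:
X = -I*√109/2 (X = -√(-34 - 75)/2 = -I*√109/2 ≈ -5.2202*I)
f(A, t) = 52 (f(A, t) = -⅓*(-156) = 52)
-38648 - 1/(-25300 + f(-74, X)) = -38648 - 1/(-25300 + 52) = -38648 - 1/(-25248) = -38648 - 1*(-1/25248) = -38648 + 1/25248 = -975784703/25248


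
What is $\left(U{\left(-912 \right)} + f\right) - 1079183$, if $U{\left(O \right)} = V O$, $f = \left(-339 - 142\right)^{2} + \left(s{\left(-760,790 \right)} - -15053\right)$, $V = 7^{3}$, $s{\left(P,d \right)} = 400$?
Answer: $-1145185$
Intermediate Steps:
$V = 343$
$f = 246814$ ($f = \left(-339 - 142\right)^{2} + \left(400 - -15053\right) = \left(-481\right)^{2} + \left(400 + 15053\right) = 231361 + 15453 = 246814$)
$U{\left(O \right)} = 343 O$
$\left(U{\left(-912 \right)} + f\right) - 1079183 = \left(343 \left(-912\right) + 246814\right) - 1079183 = \left(-312816 + 246814\right) - 1079183 = -66002 - 1079183 = -1145185$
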